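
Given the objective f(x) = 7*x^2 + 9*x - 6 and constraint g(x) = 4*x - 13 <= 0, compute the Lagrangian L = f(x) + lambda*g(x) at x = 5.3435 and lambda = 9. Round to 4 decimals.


Step 1: Evaluate f(x).
f(5.3435) = 7*5.3435^2 + 9*5.3435 - 6 = 241.9624
Step 2: Evaluate g(x).
g(5.3435) = 4*5.3435 - 13 = 8.374
Step 3: Compute Lagrangian.
L = 241.9624 + 9*8.374 = 317.3284


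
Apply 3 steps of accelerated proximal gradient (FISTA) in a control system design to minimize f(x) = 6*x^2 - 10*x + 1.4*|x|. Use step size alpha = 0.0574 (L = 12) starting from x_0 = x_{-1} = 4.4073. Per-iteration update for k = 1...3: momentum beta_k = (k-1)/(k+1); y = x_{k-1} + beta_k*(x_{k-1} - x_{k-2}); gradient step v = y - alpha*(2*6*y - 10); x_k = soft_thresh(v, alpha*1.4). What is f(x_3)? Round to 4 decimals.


FISTA on f(x) = 6*x^2 - 10*x + 1.4*|x|
L = 12, alpha = 0.0574
Iteration 1: beta = 0.0, y = 4.4073 + 0.0*(4.4073 - 4.4073) = 4.4073
  grad(y) = 42.8876, v = y - alpha*grad = 1.9456
  prox(v) = soft_thresh(1.9456, 0.0804) = 1.8652
Iteration 2: beta = 0.3333, y = 1.8652 + 0.3333*(1.8652 - 4.4073) = 1.0178
  grad(y) = 2.2139, v = y - alpha*grad = 0.8907
  prox(v) = soft_thresh(0.8907, 0.0804) = 0.8104
Iteration 3: beta = 0.5, y = 0.8104 + 0.5*(0.8104 - 1.8652) = 0.283
  grad(y) = -6.6042, v = y - alpha*grad = 0.6621
  prox(v) = soft_thresh(0.6621, 0.0804) = 0.5817
f(x_3) = 6*0.5817^2 - 10*0.5817 + 1.4*|0.5817| = -2.9724


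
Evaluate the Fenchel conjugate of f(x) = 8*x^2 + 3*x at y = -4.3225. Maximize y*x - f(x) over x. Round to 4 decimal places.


f*(y) = sup_x {y*x - a*x^2 - b*x} = sup_x {(y-b)*x - a*x^2}
FOC: (y - b) - 2a*x = 0 => x* = (y - b)/(2a)
x* = (-4.3225 - 3)/(2*8) = -0.4577
f*(-4.3225) = (y-b)^2/(4a) = (-4.3225 - 3)^2/(4*8)
= 53.619/32 = 1.6756


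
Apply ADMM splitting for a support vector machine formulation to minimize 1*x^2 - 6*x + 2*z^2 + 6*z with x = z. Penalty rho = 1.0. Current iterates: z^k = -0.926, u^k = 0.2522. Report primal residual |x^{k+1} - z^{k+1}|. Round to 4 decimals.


ADMM iteration with rho = 1.0, z^k = -0.926, u^k = 0.2522
Step 1: x-update.
Minimize 1*x^2 - 6*x + (1.0/2)*(x + 0.926 + 0.2522)^2
FOC: (2*1 + 1.0)*x = 6 + 1.0*(-0.926 - 0.2522)
x^{k+1} = 1.6073
Step 2: z-update.
Minimize 2*z^2 + 6*z + (1.0/2)*(1.6073 - z + 0.2522)^2
FOC: (2*2 + 1.0)*z = -6 + 1.0*(1.6073 + 0.2522)
z^{k+1} = -0.8281
Step 3: u-update.
u^{k+1} = 0.2522 + 1.6073 + 0.8281 = 2.6876
Step 4: Primal residual = |1.6073 + 0.8281| = 2.4354


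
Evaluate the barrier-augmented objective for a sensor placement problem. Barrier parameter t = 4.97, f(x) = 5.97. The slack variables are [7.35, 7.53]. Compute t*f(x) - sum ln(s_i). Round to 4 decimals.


Step 1: Compute log-barrier.
ln values: [1.9947, 2.0189]
phi = -(1.9947 + 2.0189) = -4.0136
Step 2: Compute augmented objective.
t*f(x) = 4.97*5.97 = 29.6709
Total = 29.6709 - 4.0136 = 25.6573


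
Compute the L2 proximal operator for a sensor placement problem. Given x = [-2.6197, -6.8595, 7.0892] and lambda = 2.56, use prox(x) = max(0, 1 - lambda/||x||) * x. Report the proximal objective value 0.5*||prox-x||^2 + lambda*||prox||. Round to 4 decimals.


Step 1: Compute ||x||.
||x|| = 10.2065
Step 2: Compute scaling factor.
scale = max(0, 1 - 2.56/10.2065) = 0.7492
Step 3: prox(x) = [-1.9626, -5.139, 5.3111]
||prox(x)|| = 7.6465
Step 4: Proximal objective.
0.5*||prox-x||^2 = 3.2768
lambda*||prox|| = 19.575
Total = 22.8518


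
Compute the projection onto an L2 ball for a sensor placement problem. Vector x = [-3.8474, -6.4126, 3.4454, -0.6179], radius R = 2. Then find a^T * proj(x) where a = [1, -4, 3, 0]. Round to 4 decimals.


Step 1: Compute ||x|| (intermediates to 6 decimals).
||x|| = sqrt((-3.8474)^2 + (-6.4126)^2 + 3.4454^2 + (-0.6179)^2) = 8.256907
Step 2: Project.
Since ||x|| > R, scale = R/||x|| = 2/8.256907 = 0.242221, proj(x) = scale * x
proj(x) = [-0.931921, -1.553266, 0.834548, -0.149668]
Step 3: Dot product.
a^T * proj(x) = 1*(-0.931921) - 4*(-1.553266) + 3*0.834548 + 0*(-0.149668) = 7.7848


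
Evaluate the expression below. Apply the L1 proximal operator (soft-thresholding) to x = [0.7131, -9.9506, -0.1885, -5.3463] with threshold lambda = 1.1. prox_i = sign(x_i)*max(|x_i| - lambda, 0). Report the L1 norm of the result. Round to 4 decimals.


Soft-thresholding with lambda = 1.1:
prox(0.7131) = sign(0.7131)*max(|0.7131| - 1.1, 0) = 0.0
prox(-9.9506) = sign(-9.9506)*max(|-9.9506| - 1.1, 0) = -8.8506
prox(-0.1885) = sign(-0.1885)*max(|-0.1885| - 1.1, 0) = 0.0
prox(-5.3463) = sign(-5.3463)*max(|-5.3463| - 1.1, 0) = -4.2463
prox(x) = [0.0, -8.8506, 0.0, -4.2463]
||prox(x)||_1 = 0.0 + 8.8506 + 0.0 + 4.2463 = 13.0969


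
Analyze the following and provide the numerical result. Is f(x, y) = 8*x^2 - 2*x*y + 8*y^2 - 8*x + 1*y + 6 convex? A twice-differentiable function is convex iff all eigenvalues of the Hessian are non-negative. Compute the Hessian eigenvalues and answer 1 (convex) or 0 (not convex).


The Hessian of f(x,y) = 8*x^2 - 2*x*y + 8*y^2 - 8*x + 1*y + 6 is:
H = [[16, -2], [-2, 16]]
Trace = 16 + 16 = 32
Determinant = 16*16 - (-2)^2 = 252
Discriminant = (32)^2 - 4*252 = 16.0
Eigenvalues: lambda_1 = 14.0, lambda_2 = 18.0
The function is convex.

1


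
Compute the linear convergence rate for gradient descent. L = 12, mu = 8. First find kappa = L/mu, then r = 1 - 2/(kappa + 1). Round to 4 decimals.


Step 1: Compute the condition number.
kappa = L/mu = 12/8 = 1.5
Step 2: Compute the convergence rate.
r = 1 - 2/(kappa + 1) = 1 - 2*mu/(L + mu) = (L - mu)/(L + mu) = 4/20 = 0.2


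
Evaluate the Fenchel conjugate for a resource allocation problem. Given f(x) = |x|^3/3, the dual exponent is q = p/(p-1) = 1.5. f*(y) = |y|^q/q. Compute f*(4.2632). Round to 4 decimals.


The conjugate exponent q satisfies 1/p + 1/q = 1.
p = 3, so q = 3/(3 - 1) = 1.5
|y|^q = 4.2632^1.5 = 8.8024
f*(4.2632) = 8.8024 / 1.5 = 5.8683


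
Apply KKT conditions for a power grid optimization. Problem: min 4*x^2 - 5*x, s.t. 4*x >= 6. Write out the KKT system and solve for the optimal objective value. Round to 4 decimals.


Step 1: Try lambda = 0 (constraint inactive).
x_unc = 5/(2*4) = 0.625
Check: 4*0.625 = 2.5 < 6 -- violated!
Step 2: Constraint must be active: 4*x = 6
x* = 6/4 = 1.5
lambda = (2*4*1.5 - 5)/4 = 1.75
Step 3: Compute optimal value.
f(x*) = 4*1.5^2 - 5*1.5 = 1.5


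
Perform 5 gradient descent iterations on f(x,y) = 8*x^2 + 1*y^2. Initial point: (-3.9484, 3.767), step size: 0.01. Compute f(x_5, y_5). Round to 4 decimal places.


Gradient descent on f(x,y) = 8*x^2 + 1*y^2.
Starting point: (-3.9484, 3.767), alpha = 0.01
Step 1: grad_x = 2*8*-3.9484 = -63.1744, grad_y = 2*1*3.767 = 7.534
  x_1 = -3.9484 - 0.01*-63.1744 = -3.3167
  y_1 = 3.767 - 0.01*7.534 = 3.6917
Step 2: grad_x = 2*8*-3.3167 = -53.0665, grad_y = 2*1*3.6917 = 7.3833
  x_2 = -3.3167 - 0.01*-53.0665 = -2.786
  y_2 = 3.6917 - 0.01*7.3833 = 3.6178
Step 3: grad_x = 2*8*-2.786 = -44.5759, grad_y = 2*1*3.6178 = 7.2357
  x_3 = -2.786 - 0.01*-44.5759 = -2.3402
  y_3 = 3.6178 - 0.01*7.2357 = 3.5455
Step 4: grad_x = 2*8*-2.3402 = -37.4437, grad_y = 2*1*3.5455 = 7.0909
  x_4 = -2.3402 - 0.01*-37.4437 = -1.9658
  y_4 = 3.5455 - 0.01*7.0909 = 3.4746
Step 5: grad_x = 2*8*-1.9658 = -31.4527, grad_y = 2*1*3.4746 = 6.9491
  x_5 = -1.9658 - 0.01*-31.4527 = -1.6513
  y_5 = 3.4746 - 0.01*6.9491 = 3.4051
f(-1.6513, 3.4051) = 8*(-1.6513)^2 + 1*3.4051^2 = 33.408


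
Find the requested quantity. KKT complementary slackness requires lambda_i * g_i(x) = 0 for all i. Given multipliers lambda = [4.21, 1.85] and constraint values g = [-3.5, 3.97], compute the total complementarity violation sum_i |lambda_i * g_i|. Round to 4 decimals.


KKT complementary slackness check:
lambda_1 * g_1 = 4.21 * -3.5 = -14.735
lambda_2 * g_2 = 1.85 * 3.97 = 7.3445
Total violation = 14.735 + 7.3445 = 22.0795


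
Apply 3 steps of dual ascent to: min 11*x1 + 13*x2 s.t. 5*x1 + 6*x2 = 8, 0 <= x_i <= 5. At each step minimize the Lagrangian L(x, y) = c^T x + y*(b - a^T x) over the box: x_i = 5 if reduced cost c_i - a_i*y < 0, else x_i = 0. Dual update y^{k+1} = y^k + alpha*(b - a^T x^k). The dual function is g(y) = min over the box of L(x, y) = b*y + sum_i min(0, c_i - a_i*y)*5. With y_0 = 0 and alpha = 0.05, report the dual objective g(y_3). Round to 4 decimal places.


Dual ascent for LP: min 11*x1 + 13*x2, 5*x1 + 6*x2 = 8, 0 <= x_i <= 5
Step 1: y^k = 0.0, reduced costs: (11.0, 13.0)
  x^k = (0.0, 0.0), subgradient = b - a^T x = 8.0
  y^{k+1} = 0.0 + 0.05*8.0 = 0.4
Step 2: y^k = 0.4, reduced costs: (9.0, 10.6)
  x^k = (0.0, 0.0), subgradient = b - a^T x = 8.0
  y^{k+1} = 0.4 + 0.05*8.0 = 0.8
Step 3: y^k = 0.8, reduced costs: (7.0, 8.2)
  x^k = (0.0, 0.0), subgradient = b - a^T x = 8.0
  y^{k+1} = 0.8 + 0.05*8.0 = 1.2
Dual objective at y_3 = 1.2: reduced costs (5.0, 5.8), box minimizer x = (0.0, 0.0)
g(y_3) = b*y + (c1 - a1*y)*x1 + (c2 - a2*y)*x2 = 8*1.2 + 5.0*0.0 + 5.8*0.0 = 9.6 + 0.0 + 0.0 = 9.6


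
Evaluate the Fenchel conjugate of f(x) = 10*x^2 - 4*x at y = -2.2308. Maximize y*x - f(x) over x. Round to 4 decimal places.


f*(y) = sup_x {y*x - a*x^2 - b*x} = sup_x {(y-b)*x - a*x^2}
FOC: (y - b) - 2a*x = 0 => x* = (y - b)/(2a)
x* = (-2.2308 + 4)/(2*10) = 0.0885
f*(-2.2308) = (y-b)^2/(4a) = (-2.2308 + 4)^2/(4*10)
= 3.1301/40 = 0.0783


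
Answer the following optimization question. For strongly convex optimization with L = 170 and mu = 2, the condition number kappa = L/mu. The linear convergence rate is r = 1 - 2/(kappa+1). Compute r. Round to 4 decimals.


Step 1: Compute the condition number.
kappa = L/mu = 170/2 = 85.0
Step 2: Compute the convergence rate.
r = 1 - 2/(kappa + 1) = 1 - 2*mu/(L + mu) = (L - mu)/(L + mu) = 168/172 = 0.9767


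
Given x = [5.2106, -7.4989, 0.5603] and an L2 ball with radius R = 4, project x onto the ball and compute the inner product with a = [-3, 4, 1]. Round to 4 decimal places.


Step 1: Compute ||x|| (intermediates to 6 decimals).
||x|| = sqrt(5.2106^2 + (-7.4989)^2 + 0.5603^2) = 9.14865
Step 2: Project.
Since ||x|| > R, scale = R/||x|| = 4/9.14865 = 0.437223, proj(x) = scale * x
proj(x) = [2.278194, -3.278692, 0.244976]
Step 3: Dot product.
a^T * proj(x) = -3*2.278194 + 4*(-3.278692) + 1*0.244976 = -19.7044


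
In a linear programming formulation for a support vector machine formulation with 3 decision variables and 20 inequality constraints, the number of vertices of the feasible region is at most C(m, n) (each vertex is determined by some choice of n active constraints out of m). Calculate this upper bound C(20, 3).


Each vertex corresponds to some choice of n active constraints out of m, so the number of vertices is at most C(m, n) = m! / (n!(m-n)!).
m = 20, n = 3
Numerator: 20 * 19 * 18
Denominator: 3! = 6
C(20, 3) = 1140


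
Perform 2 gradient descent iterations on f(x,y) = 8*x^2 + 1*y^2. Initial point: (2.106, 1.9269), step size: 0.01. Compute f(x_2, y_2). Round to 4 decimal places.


Gradient descent on f(x,y) = 8*x^2 + 1*y^2.
Starting point: (2.106, 1.9269), alpha = 0.01
Step 1: grad_x = 2*8*2.106 = 33.696, grad_y = 2*1*1.9269 = 3.8538
  x_1 = 2.106 - 0.01*33.696 = 1.769
  y_1 = 1.9269 - 0.01*3.8538 = 1.8884
Step 2: grad_x = 2*8*1.769 = 28.3046, grad_y = 2*1*1.8884 = 3.7767
  x_2 = 1.769 - 0.01*28.3046 = 1.486
  y_2 = 1.8884 - 0.01*3.7767 = 1.8506
f(1.486, 1.8506) = 8*1.486^2 + 1*1.8506^2 = 21.0901


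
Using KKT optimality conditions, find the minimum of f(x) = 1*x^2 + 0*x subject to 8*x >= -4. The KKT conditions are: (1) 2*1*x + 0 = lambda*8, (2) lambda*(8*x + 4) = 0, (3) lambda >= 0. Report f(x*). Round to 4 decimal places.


Step 1: Try lambda = 0 (constraint inactive).
Stationarity: 2*1*x + 0 = 0
x* = 0/(2*1) = 0.0
Check constraint: 8*0.0 = 0.0 >= -4 -- satisfied.
Step 2: Compute optimal value.
f(x*) = 1*0.0^2 + 0*0.0 = 0.0


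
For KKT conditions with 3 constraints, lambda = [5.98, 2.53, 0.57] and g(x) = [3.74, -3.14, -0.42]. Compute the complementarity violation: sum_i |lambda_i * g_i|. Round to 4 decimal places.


KKT complementary slackness check:
lambda_1 * g_1 = 5.98 * 3.74 = 22.3652
lambda_2 * g_2 = 2.53 * -3.14 = -7.9442
lambda_3 * g_3 = 0.57 * -0.42 = -0.2394
Total violation = 22.3652 + 7.9442 + 0.2394 = 30.5488


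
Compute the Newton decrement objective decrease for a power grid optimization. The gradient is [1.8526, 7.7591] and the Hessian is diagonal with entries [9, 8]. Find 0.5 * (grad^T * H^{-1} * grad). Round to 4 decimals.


Step 1: H is diagonal, so H^(-1) * g = [0.2058, 0.9699].
Step 2: g^T H^(-1) g = sum_i g_i^2 / H_ii
  = (1.8526)^2/9 + (7.7591)^2/8
  = 0.3813 + 7.5255 = 7.9068
Step 3: Objective decrease = 0.5 * g^T H^(-1) g = 3.9534


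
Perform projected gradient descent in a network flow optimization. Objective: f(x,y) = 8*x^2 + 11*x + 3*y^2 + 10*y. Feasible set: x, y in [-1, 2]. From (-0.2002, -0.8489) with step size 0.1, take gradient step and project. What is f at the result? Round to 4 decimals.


Step 1: Compute gradient at (-0.2002, -0.8489).
grad_x = 2*8*-0.2002 + 11 = 7.7968
grad_y = 2*3*-0.8489 + 10 = 4.9066
Step 2: Gradient step.
x_raw = -0.2002 - 0.1*7.7968 = -0.9799
y_raw = -0.8489 - 0.1*4.9066 = -1.3396
Step 3: Project onto [-1, 2].
x_proj = clip(-0.9799) = -0.9799
y_proj = clip(-1.3396) = -1.0
Step 4: Evaluate f.
f(-0.9799, -1.0) = -10.0974


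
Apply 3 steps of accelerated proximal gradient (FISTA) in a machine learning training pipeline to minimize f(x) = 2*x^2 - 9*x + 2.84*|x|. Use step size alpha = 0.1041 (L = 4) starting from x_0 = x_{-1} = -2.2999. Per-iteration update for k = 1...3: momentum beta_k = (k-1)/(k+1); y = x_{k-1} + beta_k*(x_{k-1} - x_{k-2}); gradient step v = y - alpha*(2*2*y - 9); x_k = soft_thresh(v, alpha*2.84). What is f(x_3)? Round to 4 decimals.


FISTA on f(x) = 2*x^2 - 9*x + 2.84*|x|
L = 4, alpha = 0.1041
Iteration 1: beta = 0.0, y = -2.2999 + 0.0*(-2.2999 + 2.2999) = -2.2999
  grad(y) = -18.1996, v = y - alpha*grad = -0.4053
  prox(v) = soft_thresh(-0.4053, 0.2956) = -0.1097
Iteration 2: beta = 0.3333, y = -0.1097 + 0.3333*(-0.1097 + 2.2999) = 0.6204
  grad(y) = -6.5184, v = y - alpha*grad = 1.299
  prox(v) = soft_thresh(1.299, 0.2956) = 1.0033
Iteration 3: beta = 0.5, y = 1.0033 + 0.5*(1.0033 + 0.1097) = 1.5598
  grad(y) = -2.7607, v = y - alpha*grad = 1.8472
  prox(v) = soft_thresh(1.8472, 0.2956) = 1.5516
f(x_3) = 2*1.5516^2 - 9*1.5516 + 2.84*|1.5516| = -4.7429


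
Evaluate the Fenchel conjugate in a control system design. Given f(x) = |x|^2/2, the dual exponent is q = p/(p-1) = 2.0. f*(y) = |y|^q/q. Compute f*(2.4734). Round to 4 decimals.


The conjugate exponent q satisfies 1/p + 1/q = 1.
p = 2, so q = 2/(2 - 1) = 2.0
|y|^q = 2.4734^2.0 = 6.1177
f*(2.4734) = 6.1177 / 2.0 = 3.0589


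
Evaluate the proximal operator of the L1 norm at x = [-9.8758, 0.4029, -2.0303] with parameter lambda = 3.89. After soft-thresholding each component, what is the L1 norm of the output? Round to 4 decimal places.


Soft-thresholding with lambda = 3.89:
prox(-9.8758) = sign(-9.8758)*max(|-9.8758| - 3.89, 0) = -5.9858
prox(0.4029) = sign(0.4029)*max(|0.4029| - 3.89, 0) = 0.0
prox(-2.0303) = sign(-2.0303)*max(|-2.0303| - 3.89, 0) = 0.0
prox(x) = [-5.9858, 0.0, 0.0]
||prox(x)||_1 = 5.9858 + 0.0 + 0.0 = 5.9858


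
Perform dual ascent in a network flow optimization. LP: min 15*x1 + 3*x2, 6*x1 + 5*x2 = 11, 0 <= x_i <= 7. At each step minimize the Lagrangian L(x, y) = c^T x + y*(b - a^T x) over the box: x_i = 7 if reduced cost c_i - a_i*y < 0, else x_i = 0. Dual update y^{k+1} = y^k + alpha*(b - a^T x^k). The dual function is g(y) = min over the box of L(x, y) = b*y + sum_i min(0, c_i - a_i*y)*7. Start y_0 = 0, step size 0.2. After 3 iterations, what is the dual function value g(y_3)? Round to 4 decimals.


Dual ascent for LP: min 15*x1 + 3*x2, 6*x1 + 5*x2 = 11, 0 <= x_i <= 7
Step 1: y^k = 0.0, reduced costs: (15.0, 3.0)
  x^k = (0.0, 0.0), subgradient = b - a^T x = 11.0
  y^{k+1} = 0.0 + 0.2*11.0 = 2.2
Step 2: y^k = 2.2, reduced costs: (1.8, -8.0)
  x^k = (0.0, 7.0), subgradient = b - a^T x = -24.0
  y^{k+1} = 2.2 + 0.2*-24.0 = -2.6
Step 3: y^k = -2.6, reduced costs: (30.6, 16.0)
  x^k = (0.0, 0.0), subgradient = b - a^T x = 11.0
  y^{k+1} = -2.6 + 0.2*11.0 = -0.4
Dual objective at y_3 = -0.4: reduced costs (17.4, 5.0), box minimizer x = (0.0, 0.0)
g(y_3) = b*y + (c1 - a1*y)*x1 + (c2 - a2*y)*x2 = 11*(-0.4) + 17.4*0.0 + 5.0*0.0 = -4.4 + 0.0 + 0.0 = -4.4


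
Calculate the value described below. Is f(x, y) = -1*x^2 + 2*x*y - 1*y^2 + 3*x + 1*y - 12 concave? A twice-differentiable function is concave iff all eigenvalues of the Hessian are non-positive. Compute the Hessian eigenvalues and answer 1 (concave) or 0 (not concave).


The Hessian of f(x,y) = -1*x^2 + 2*x*y - 1*y^2 + 3*x + 1*y - 12 is:
H = [[-2, 2], [2, -2]]
Trace = -2 - 2 = -4
Determinant = -2*-2 - (2)^2 = 0
Discriminant = (-4)^2 - 4*0 = 16.0
Eigenvalues: lambda_1 = -4.0, lambda_2 = 0.0
The function is concave.

1


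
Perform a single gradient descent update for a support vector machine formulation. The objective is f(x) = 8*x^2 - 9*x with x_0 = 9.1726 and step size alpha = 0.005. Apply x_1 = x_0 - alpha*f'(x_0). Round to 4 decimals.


We compute the gradient at x_0 and apply the update.
f'(x) = 16*x - 9
f'(9.1726) = 16*9.1726 - 9 = 137.7616
x_1 = 9.1726 - 0.005*137.7616 = 8.4838


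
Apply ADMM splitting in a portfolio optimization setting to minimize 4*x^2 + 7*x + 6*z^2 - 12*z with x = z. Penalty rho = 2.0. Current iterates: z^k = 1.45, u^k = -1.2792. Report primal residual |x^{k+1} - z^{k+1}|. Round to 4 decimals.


ADMM iteration with rho = 2.0, z^k = 1.45, u^k = -1.2792
Step 1: x-update.
Minimize 4*x^2 + 7*x + (2.0/2)*(x - 1.45 - 1.2792)^2
FOC: (2*4 + 2.0)*x = -7 + 2.0*(1.45 + 1.2792)
x^{k+1} = -0.1542
Step 2: z-update.
Minimize 6*z^2 - 12*z + (2.0/2)*(-0.1542 - z - 1.2792)^2
FOC: (2*6 + 2.0)*z = 12 + 2.0*(-0.1542 - 1.2792)
z^{k+1} = 0.6524
Step 3: u-update.
u^{k+1} = -1.2792 - 0.1542 - 0.6524 = -2.0857
Step 4: Primal residual = |-0.1542 - 0.6524| = 0.8065


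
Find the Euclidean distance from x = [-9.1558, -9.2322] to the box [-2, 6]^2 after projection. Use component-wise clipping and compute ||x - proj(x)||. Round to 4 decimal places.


Project each component onto [-2, 6].
clip(-9.1558) = -2.0, clip(-9.2322) = -2.0
Projection = [-2.0, -2.0]
Squared diffs: [51.2055, 52.3047]
Distance = sqrt(103.5102) = 10.174


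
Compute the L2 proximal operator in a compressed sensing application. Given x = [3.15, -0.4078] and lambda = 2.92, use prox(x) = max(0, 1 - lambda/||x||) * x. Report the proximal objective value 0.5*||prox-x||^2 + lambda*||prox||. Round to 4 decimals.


Step 1: Compute ||x||.
||x|| = 3.1763
Step 2: Compute scaling factor.
scale = max(0, 1 - 2.92/3.1763) = 0.0807
Step 3: prox(x) = [0.2542, -0.0329]
||prox(x)|| = 0.2563
Step 4: Proximal objective.
0.5*||prox-x||^2 = 4.2632
lambda*||prox|| = 0.7484
Total = 5.0116


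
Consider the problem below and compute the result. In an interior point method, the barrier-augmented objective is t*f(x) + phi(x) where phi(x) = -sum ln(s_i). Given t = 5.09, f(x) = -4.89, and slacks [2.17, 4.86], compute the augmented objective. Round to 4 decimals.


Step 1: Compute log-barrier.
ln values: [0.7747, 1.581]
phi = -(0.7747 + 1.581) = -2.3558
Step 2: Compute augmented objective.
t*f(x) = 5.09*-4.89 = -24.8901
Total = -24.8901 - 2.3558 = -27.2459


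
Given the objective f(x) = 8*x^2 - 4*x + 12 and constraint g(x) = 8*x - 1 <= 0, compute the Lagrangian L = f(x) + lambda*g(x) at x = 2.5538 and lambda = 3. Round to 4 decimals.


Step 1: Evaluate f(x).
f(2.5538) = 8*2.5538^2 - 4*2.5538 + 12 = 53.96
Step 2: Evaluate g(x).
g(2.5538) = 8*2.5538 - 1 = 19.4304
Step 3: Compute Lagrangian.
L = 53.96 + 3*19.4304 = 112.2512


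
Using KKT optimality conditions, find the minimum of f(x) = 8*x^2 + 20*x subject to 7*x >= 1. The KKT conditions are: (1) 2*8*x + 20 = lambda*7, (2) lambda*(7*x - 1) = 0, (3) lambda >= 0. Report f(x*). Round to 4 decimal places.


Step 1: Try lambda = 0 (constraint inactive).
x_unc = -20/(2*8) = -1.25
Check: 7*-1.25 = -8.75 < 1 -- violated!
Step 2: Constraint must be active: 7*x = 1
x* = 1/7 = 0.1429 (rounded; the exact value 1/7 is used below)
lambda = (2*8*(1/7) + 20)/7 = 3.1837
Step 3: Compute optimal value.
f(x*) = 8*(1/7)^2 + 20*(1/7) = 3.0204


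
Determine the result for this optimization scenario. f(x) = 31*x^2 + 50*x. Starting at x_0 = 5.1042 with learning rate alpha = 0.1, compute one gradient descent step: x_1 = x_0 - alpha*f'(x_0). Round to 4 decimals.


We compute the gradient at x_0 and apply the update.
f'(x) = 62*x + 50
f'(5.1042) = 62*5.1042 + 50 = 366.4604
x_1 = 5.1042 - 0.1*366.4604 = -31.5418


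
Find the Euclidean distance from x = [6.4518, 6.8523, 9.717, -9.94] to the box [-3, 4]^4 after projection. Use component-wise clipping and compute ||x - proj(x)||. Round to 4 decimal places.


Project each component onto [-3, 4].
clip(6.4518) = 4.0, clip(6.8523) = 4.0, clip(9.717) = 4.0, clip(-9.94) = -3.0
Projection = [4.0, 4.0, 4.0, -3.0]
Squared diffs: [6.0113, 8.1356, 32.6841, 48.1636]
Distance = sqrt(94.9946) = 9.7465


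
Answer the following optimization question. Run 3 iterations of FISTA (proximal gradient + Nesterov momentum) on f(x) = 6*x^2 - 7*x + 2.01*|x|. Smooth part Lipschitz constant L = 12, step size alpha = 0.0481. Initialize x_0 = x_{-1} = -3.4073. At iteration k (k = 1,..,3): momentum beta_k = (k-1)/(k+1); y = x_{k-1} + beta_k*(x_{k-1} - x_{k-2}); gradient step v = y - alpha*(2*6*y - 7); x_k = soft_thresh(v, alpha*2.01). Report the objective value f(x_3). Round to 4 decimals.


FISTA on f(x) = 6*x^2 - 7*x + 2.01*|x|
L = 12, alpha = 0.0481
Iteration 1: beta = 0.0, y = -3.4073 + 0.0*(-3.4073 + 3.4073) = -3.4073
  grad(y) = -47.8876, v = y - alpha*grad = -1.1039
  prox(v) = soft_thresh(-1.1039, 0.0967) = -1.0072
Iteration 2: beta = 0.3333, y = -1.0072 + 0.3333*(-1.0072 + 3.4073) = -0.2072
  grad(y) = -9.4864, v = y - alpha*grad = 0.2491
  prox(v) = soft_thresh(0.2491, 0.0967) = 0.1524
Iteration 3: beta = 0.5, y = 0.1524 + 0.5*(0.1524 + 1.0072) = 0.7322
  grad(y) = 1.7868, v = y - alpha*grad = 0.6463
  prox(v) = soft_thresh(0.6463, 0.0967) = 0.5496
f(x_3) = 6*0.5496^2 - 7*0.5496 + 2.01*|0.5496| = -0.9301


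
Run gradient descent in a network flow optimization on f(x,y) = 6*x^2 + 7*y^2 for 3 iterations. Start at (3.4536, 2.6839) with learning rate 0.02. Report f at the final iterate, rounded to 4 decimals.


Gradient descent on f(x,y) = 6*x^2 + 7*y^2.
Starting point: (3.4536, 2.6839), alpha = 0.02
Step 1: grad_x = 2*6*3.4536 = 41.4432, grad_y = 2*7*2.6839 = 37.5746
  x_1 = 3.4536 - 0.02*41.4432 = 2.6247
  y_1 = 2.6839 - 0.02*37.5746 = 1.9324
Step 2: grad_x = 2*6*2.6247 = 31.4968, grad_y = 2*7*1.9324 = 27.0537
  x_2 = 2.6247 - 0.02*31.4968 = 1.9948
  y_2 = 1.9324 - 0.02*27.0537 = 1.3913
Step 3: grad_x = 2*6*1.9948 = 23.9376, grad_y = 2*7*1.3913 = 19.4787
  x_3 = 1.9948 - 0.02*23.9376 = 1.516
  y_3 = 1.3913 - 0.02*19.4787 = 1.0018
f(1.516, 1.0018) = 6*1.516^2 + 7*1.0018^2 = 20.8151


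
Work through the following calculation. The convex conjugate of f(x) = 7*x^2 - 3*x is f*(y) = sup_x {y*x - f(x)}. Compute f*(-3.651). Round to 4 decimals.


f*(y) = sup_x {y*x - a*x^2 - b*x} = sup_x {(y-b)*x - a*x^2}
FOC: (y - b) - 2a*x = 0 => x* = (y - b)/(2a)
x* = (-3.651 + 3)/(2*7) = -0.0465
f*(-3.651) = (y-b)^2/(4a) = (-3.651 + 3)^2/(4*7)
= 0.4238/28 = 0.0151


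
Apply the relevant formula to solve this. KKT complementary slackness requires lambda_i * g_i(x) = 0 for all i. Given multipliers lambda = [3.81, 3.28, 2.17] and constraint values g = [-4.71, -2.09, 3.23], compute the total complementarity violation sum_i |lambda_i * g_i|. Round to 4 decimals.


KKT complementary slackness check:
lambda_1 * g_1 = 3.81 * -4.71 = -17.9451
lambda_2 * g_2 = 3.28 * -2.09 = -6.8552
lambda_3 * g_3 = 2.17 * 3.23 = 7.0091
Total violation = 17.9451 + 6.8552 + 7.0091 = 31.8094


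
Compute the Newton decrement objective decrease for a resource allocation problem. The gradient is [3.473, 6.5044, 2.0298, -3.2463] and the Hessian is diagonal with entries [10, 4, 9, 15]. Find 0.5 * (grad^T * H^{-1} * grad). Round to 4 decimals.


Step 1: H is diagonal, so H^(-1) * g = [0.3473, 1.6261, 0.2255, -0.2164].
Step 2: g^T H^(-1) g = sum_i g_i^2 / H_ii
  = (3.473)^2/10 + (6.5044)^2/4 + (2.0298)^2/9 + (-3.2463)^2/15
  = 1.2062 + 10.5768 + 0.4578 + 0.7026 = 12.9433
Step 3: Objective decrease = 0.5 * g^T H^(-1) g = 6.4717


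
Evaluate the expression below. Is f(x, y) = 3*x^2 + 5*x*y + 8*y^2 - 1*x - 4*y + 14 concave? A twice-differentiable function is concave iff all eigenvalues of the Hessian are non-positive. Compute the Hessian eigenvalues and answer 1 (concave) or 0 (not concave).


The Hessian of f(x,y) = 3*x^2 + 5*x*y + 8*y^2 - 1*x - 4*y + 14 is:
H = [[6, 5], [5, 16]]
Trace = 6 + 16 = 22
Determinant = 6*16 - (5)^2 = 71
Discriminant = (22)^2 - 4*71 = 200.0
Eigenvalues: lambda_1 = 3.9289, lambda_2 = 18.0711
The function is not concave.

0


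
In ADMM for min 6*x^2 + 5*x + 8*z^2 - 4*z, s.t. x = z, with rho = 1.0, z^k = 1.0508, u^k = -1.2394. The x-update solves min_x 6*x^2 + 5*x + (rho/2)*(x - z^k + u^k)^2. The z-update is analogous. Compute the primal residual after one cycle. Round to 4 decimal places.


ADMM iteration with rho = 1.0, z^k = 1.0508, u^k = -1.2394
Step 1: x-update.
Minimize 6*x^2 + 5*x + (1.0/2)*(x - 1.0508 - 1.2394)^2
FOC: (2*6 + 1.0)*x = -5 + 1.0*(1.0508 + 1.2394)
x^{k+1} = -0.2084
Step 2: z-update.
Minimize 8*z^2 - 4*z + (1.0/2)*(-0.2084 - z - 1.2394)^2
FOC: (2*8 + 1.0)*z = 4 + 1.0*(-0.2084 - 1.2394)
z^{k+1} = 0.1501
Step 3: u-update.
u^{k+1} = -1.2394 - 0.2084 - 0.1501 = -1.598
Step 4: Primal residual = |-0.2084 - 0.1501| = 0.3586


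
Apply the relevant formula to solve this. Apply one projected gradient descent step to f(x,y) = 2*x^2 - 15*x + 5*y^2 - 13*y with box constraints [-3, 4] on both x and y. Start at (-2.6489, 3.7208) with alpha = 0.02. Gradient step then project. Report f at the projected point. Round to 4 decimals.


Step 1: Compute gradient at (-2.6489, 3.7208).
grad_x = 2*2*-2.6489 - 15 = -25.5956
grad_y = 2*5*3.7208 - 13 = 24.208
Step 2: Gradient step.
x_raw = -2.6489 - 0.02*-25.5956 = -2.137
y_raw = 3.7208 - 0.02*24.208 = 3.2366
Step 3: Project onto [-3, 4].
x_proj = clip(-2.137) = -2.137
y_proj = clip(3.2366) = 3.2366
Step 4: Evaluate f.
f(-2.137, 3.2366) = 51.4911


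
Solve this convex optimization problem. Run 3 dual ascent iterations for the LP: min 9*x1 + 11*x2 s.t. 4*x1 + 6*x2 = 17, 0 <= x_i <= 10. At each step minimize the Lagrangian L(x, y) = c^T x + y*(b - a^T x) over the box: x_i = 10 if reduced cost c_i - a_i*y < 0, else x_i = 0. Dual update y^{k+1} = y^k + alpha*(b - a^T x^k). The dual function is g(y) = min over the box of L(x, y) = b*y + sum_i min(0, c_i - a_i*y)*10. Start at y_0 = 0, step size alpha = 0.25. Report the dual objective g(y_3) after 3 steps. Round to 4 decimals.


Dual ascent for LP: min 9*x1 + 11*x2, 4*x1 + 6*x2 = 17, 0 <= x_i <= 10
Step 1: y^k = 0.0, reduced costs: (9.0, 11.0)
  x^k = (0.0, 0.0), subgradient = b - a^T x = 17.0
  y^{k+1} = 0.0 + 0.25*17.0 = 4.25
Step 2: y^k = 4.25, reduced costs: (-8.0, -14.5)
  x^k = (10.0, 10.0), subgradient = b - a^T x = -83.0
  y^{k+1} = 4.25 + 0.25*-83.0 = -16.5
Step 3: y^k = -16.5, reduced costs: (75.0, 110.0)
  x^k = (0.0, 0.0), subgradient = b - a^T x = 17.0
  y^{k+1} = -16.5 + 0.25*17.0 = -12.25
Dual objective at y_3 = -12.25: reduced costs (58.0, 84.5), box minimizer x = (0.0, 0.0)
g(y_3) = b*y + (c1 - a1*y)*x1 + (c2 - a2*y)*x2 = 17*(-12.25) + 58.0*0.0 + 84.5*0.0 = -208.25 + 0.0 + 0.0 = -208.25


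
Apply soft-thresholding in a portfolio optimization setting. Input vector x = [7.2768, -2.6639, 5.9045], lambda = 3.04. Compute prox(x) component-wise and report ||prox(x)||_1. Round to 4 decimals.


Soft-thresholding with lambda = 3.04:
prox(7.2768) = sign(7.2768)*max(|7.2768| - 3.04, 0) = 4.2368
prox(-2.6639) = sign(-2.6639)*max(|-2.6639| - 3.04, 0) = 0.0
prox(5.9045) = sign(5.9045)*max(|5.9045| - 3.04, 0) = 2.8645
prox(x) = [4.2368, 0.0, 2.8645]
||prox(x)||_1 = 4.2368 + 0.0 + 2.8645 = 7.1013


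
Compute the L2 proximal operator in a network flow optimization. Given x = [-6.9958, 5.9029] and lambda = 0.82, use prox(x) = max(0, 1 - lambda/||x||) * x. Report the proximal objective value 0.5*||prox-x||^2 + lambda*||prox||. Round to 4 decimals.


Step 1: Compute ||x||.
||x|| = 9.1534
Step 2: Compute scaling factor.
scale = max(0, 1 - 0.82/9.1534) = 0.9104
Step 3: prox(x) = [-6.3691, 5.3741]
||prox(x)|| = 8.3334
Step 4: Proximal objective.
0.5*||prox-x||^2 = 0.3362
lambda*||prox|| = 6.8334
Total = 7.1696


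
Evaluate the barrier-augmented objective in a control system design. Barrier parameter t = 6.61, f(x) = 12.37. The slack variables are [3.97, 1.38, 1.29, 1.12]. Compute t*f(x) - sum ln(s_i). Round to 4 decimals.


Step 1: Compute log-barrier.
ln values: [1.3788, 0.3221, 0.2546, 0.1133]
phi = -(1.3788 + 0.3221 + 0.2546 + 0.1133) = -2.0688
Step 2: Compute augmented objective.
t*f(x) = 6.61*12.37 = 81.7657
Total = 81.7657 - 2.0688 = 79.6969


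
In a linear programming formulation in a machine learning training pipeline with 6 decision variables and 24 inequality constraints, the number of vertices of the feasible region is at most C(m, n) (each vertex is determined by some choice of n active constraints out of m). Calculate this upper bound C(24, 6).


Each vertex corresponds to some choice of n active constraints out of m, so the number of vertices is at most C(m, n) = m! / (n!(m-n)!).
m = 24, n = 6
Numerator: 24 * 23 * 22 * 21 * 20 * 19
Denominator: 6! = 720
C(24, 6) = 134596


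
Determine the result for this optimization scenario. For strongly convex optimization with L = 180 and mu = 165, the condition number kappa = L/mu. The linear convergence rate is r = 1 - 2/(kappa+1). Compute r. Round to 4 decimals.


Step 1: Compute the condition number.
kappa = L/mu = 180/165 = 1.0909
Step 2: Compute the convergence rate.
r = 1 - 2/(kappa + 1) = 1 - 2*mu/(L + mu) = (L - mu)/(L + mu) = 15/345 = 0.0435


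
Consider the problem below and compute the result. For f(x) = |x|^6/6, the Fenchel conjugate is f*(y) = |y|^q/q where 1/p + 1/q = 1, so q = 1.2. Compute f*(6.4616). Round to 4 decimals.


The conjugate exponent q satisfies 1/p + 1/q = 1.
p = 6, so q = 6/(6 - 1) = 1.2
|y|^q = 6.4616^1.2 = 9.3844
f*(6.4616) = 9.3844 / 1.2 = 7.8204


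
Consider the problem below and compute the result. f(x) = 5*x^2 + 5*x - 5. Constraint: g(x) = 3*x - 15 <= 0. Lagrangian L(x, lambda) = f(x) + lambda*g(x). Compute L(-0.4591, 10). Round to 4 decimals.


Step 1: Evaluate f(x).
f(-0.4591) = 5*(-0.4591)^2 + 5*(-0.4591) - 5 = -6.2416
Step 2: Evaluate g(x).
g(-0.4591) = 3*-0.4591 - 15 = -16.3773
Step 3: Compute Lagrangian.
L = -6.2416 + 10*-16.3773 = -170.0146


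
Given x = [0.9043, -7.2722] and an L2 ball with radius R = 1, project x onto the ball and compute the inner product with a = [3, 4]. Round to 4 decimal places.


Step 1: Compute ||x|| (intermediates to 6 decimals).
||x|| = sqrt(0.9043^2 + (-7.2722)^2) = 7.328209
Step 2: Project.
Since ||x|| > R, scale = R/||x|| = 1/7.328209 = 0.136459, proj(x) = scale * x
proj(x) = [0.1234, -0.992357]
Step 3: Dot product.
a^T * proj(x) = 3*0.1234 + 4*(-0.992357) = -3.5992


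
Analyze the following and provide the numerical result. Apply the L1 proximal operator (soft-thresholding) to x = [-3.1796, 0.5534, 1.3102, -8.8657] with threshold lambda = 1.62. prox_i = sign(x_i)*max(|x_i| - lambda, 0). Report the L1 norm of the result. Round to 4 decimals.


Soft-thresholding with lambda = 1.62:
prox(-3.1796) = sign(-3.1796)*max(|-3.1796| - 1.62, 0) = -1.5596
prox(0.5534) = sign(0.5534)*max(|0.5534| - 1.62, 0) = 0.0
prox(1.3102) = sign(1.3102)*max(|1.3102| - 1.62, 0) = 0.0
prox(-8.8657) = sign(-8.8657)*max(|-8.8657| - 1.62, 0) = -7.2457
prox(x) = [-1.5596, 0.0, 0.0, -7.2457]
||prox(x)||_1 = 1.5596 + 0.0 + 0.0 + 7.2457 = 8.8053


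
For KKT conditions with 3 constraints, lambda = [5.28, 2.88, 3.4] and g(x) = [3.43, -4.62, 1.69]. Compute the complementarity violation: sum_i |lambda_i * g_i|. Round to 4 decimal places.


KKT complementary slackness check:
lambda_1 * g_1 = 5.28 * 3.43 = 18.1104
lambda_2 * g_2 = 2.88 * -4.62 = -13.3056
lambda_3 * g_3 = 3.4 * 1.69 = 5.746
Total violation = 18.1104 + 13.3056 + 5.746 = 37.162


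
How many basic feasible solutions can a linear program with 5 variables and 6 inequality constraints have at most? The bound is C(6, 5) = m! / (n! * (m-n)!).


Each vertex corresponds to some choice of n active constraints out of m, so the number of vertices is at most C(m, n) = m! / (n!(m-n)!).
m = 6, n = 5
Numerator: 6 * 5 * 4 * 3 * 2
Denominator: 5! = 120
C(6, 5) = 6


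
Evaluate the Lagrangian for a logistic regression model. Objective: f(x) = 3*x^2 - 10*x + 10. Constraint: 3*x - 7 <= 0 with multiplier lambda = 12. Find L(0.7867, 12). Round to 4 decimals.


Step 1: Evaluate f(x).
f(0.7867) = 3*0.7867^2 - 10*0.7867 + 10 = 3.9897
Step 2: Evaluate g(x).
g(0.7867) = 3*0.7867 - 7 = -4.6399
Step 3: Compute Lagrangian.
L = 3.9897 + 12*-4.6399 = -51.6891


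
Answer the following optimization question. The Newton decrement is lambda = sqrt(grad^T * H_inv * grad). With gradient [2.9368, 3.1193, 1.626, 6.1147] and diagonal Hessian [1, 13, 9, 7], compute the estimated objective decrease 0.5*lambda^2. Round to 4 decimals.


Step 1: H is diagonal, so H^(-1) * g = [2.9368, 0.2399, 0.1807, 0.8735].
Step 2: g^T H^(-1) g = sum_i g_i^2 / H_ii
  = (2.9368)^2/1 + (3.1193)^2/13 + (1.626)^2/9 + (6.1147)^2/7
  = 8.6248 + 0.7485 + 0.2938 + 5.3414 = 15.0084
Step 3: Objective decrease = 0.5 * g^T H^(-1) g = 7.5042


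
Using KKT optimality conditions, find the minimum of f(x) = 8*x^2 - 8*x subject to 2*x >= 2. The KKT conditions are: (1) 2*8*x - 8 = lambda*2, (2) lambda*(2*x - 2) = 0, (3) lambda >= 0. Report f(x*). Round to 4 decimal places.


Step 1: Try lambda = 0 (constraint inactive).
x_unc = 8/(2*8) = 0.5
Check: 2*0.5 = 1.0 < 2 -- violated!
Step 2: Constraint must be active: 2*x = 2
x* = 2/2 = 1.0
lambda = (2*8*1.0 - 8)/2 = 4.0
Step 3: Compute optimal value.
f(x*) = 8*1.0^2 - 8*1.0 = 0.0


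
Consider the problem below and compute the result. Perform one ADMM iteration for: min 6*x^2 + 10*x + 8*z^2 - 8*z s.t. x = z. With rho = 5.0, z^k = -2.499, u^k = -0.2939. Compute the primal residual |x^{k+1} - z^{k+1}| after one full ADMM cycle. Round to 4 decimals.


ADMM iteration with rho = 5.0, z^k = -2.499, u^k = -0.2939
Step 1: x-update.
Minimize 6*x^2 + 10*x + (5.0/2)*(x + 2.499 - 0.2939)^2
FOC: (2*6 + 5.0)*x = -10 + 5.0*(-2.499 + 0.2939)
x^{k+1} = -1.2368
Step 2: z-update.
Minimize 8*z^2 - 8*z + (5.0/2)*(-1.2368 - z - 0.2939)^2
FOC: (2*8 + 5.0)*z = 8 + 5.0*(-1.2368 - 0.2939)
z^{k+1} = 0.0165
Step 3: u-update.
u^{k+1} = -0.2939 - 1.2368 - 0.0165 = -1.5472
Step 4: Primal residual = |-1.2368 - 0.0165| = 1.2533


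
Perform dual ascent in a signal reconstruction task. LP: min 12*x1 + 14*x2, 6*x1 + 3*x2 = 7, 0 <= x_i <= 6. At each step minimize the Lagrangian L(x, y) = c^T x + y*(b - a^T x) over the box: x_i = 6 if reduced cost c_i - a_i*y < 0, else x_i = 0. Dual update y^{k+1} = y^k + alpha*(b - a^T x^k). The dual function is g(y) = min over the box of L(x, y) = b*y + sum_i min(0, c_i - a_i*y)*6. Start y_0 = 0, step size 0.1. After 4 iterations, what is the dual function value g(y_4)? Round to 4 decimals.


Dual ascent for LP: min 12*x1 + 14*x2, 6*x1 + 3*x2 = 7, 0 <= x_i <= 6
Step 1: y^k = 0.0, reduced costs: (12.0, 14.0)
  x^k = (0.0, 0.0), subgradient = b - a^T x = 7.0
  y^{k+1} = 0.0 + 0.1*7.0 = 0.7
Step 2: y^k = 0.7, reduced costs: (7.8, 11.9)
  x^k = (0.0, 0.0), subgradient = b - a^T x = 7.0
  y^{k+1} = 0.7 + 0.1*7.0 = 1.4
Step 3: y^k = 1.4, reduced costs: (3.6, 9.8)
  x^k = (0.0, 0.0), subgradient = b - a^T x = 7.0
  y^{k+1} = 1.4 + 0.1*7.0 = 2.1
Step 4: y^k = 2.1, reduced costs: (-0.6, 7.7)
  x^k = (6.0, 0.0), subgradient = b - a^T x = -29.0
  y^{k+1} = 2.1 + 0.1*-29.0 = -0.8
Dual objective at y_4 = -0.8: reduced costs (16.8, 16.4), box minimizer x = (0.0, 0.0)
g(y_4) = b*y + (c1 - a1*y)*x1 + (c2 - a2*y)*x2 = 7*(-0.8) + 16.8*0.0 + 16.4*0.0 = -5.6 + 0.0 + 0.0 = -5.6


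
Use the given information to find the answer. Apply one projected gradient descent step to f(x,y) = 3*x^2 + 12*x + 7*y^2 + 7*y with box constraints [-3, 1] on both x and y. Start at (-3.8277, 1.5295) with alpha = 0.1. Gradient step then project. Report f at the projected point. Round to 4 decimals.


Step 1: Compute gradient at (-3.8277, 1.5295).
grad_x = 2*3*-3.8277 + 12 = -10.9662
grad_y = 2*7*1.5295 + 7 = 28.413
Step 2: Gradient step.
x_raw = -3.8277 - 0.1*-10.9662 = -2.7311
y_raw = 1.5295 - 0.1*28.413 = -1.3118
Step 3: Project onto [-3, 1].
x_proj = clip(-2.7311) = -2.7311
y_proj = clip(-1.3118) = -1.3118
Step 4: Evaluate f.
f(-2.7311, -1.3118) = -7.5334


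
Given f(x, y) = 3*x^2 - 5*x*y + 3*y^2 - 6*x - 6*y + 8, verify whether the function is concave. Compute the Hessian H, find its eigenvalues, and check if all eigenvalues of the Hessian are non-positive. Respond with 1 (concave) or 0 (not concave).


The Hessian of f(x,y) = 3*x^2 - 5*x*y + 3*y^2 - 6*x - 6*y + 8 is:
H = [[6, -5], [-5, 6]]
Trace = 6 + 6 = 12
Determinant = 6*6 - (-5)^2 = 11
Discriminant = (12)^2 - 4*11 = 100.0
Eigenvalues: lambda_1 = 1.0, lambda_2 = 11.0
The function is not concave.

0


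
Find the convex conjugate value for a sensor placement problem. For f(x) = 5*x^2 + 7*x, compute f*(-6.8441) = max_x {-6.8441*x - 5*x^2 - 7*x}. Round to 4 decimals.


f*(y) = sup_x {y*x - a*x^2 - b*x} = sup_x {(y-b)*x - a*x^2}
FOC: (y - b) - 2a*x = 0 => x* = (y - b)/(2a)
x* = (-6.8441 - 7)/(2*5) = -1.3844
f*(-6.8441) = (y-b)^2/(4a) = (-6.8441 - 7)^2/(4*5)
= 191.6591/20 = 9.583


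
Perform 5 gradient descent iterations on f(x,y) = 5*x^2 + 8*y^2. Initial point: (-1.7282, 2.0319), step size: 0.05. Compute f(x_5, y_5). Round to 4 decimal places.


Gradient descent on f(x,y) = 5*x^2 + 8*y^2.
Starting point: (-1.7282, 2.0319), alpha = 0.05
Step 1: grad_x = 2*5*-1.7282 = -17.282, grad_y = 2*8*2.0319 = 32.5104
  x_1 = -1.7282 - 0.05*-17.282 = -0.8641
  y_1 = 2.0319 - 0.05*32.5104 = 0.4064
Step 2: grad_x = 2*5*-0.8641 = -8.641, grad_y = 2*8*0.4064 = 6.5021
  x_2 = -0.8641 - 0.05*-8.641 = -0.4321
  y_2 = 0.4064 - 0.05*6.5021 = 0.0813
Step 3: grad_x = 2*5*-0.4321 = -4.3205, grad_y = 2*8*0.0813 = 1.3004
  x_3 = -0.4321 - 0.05*-4.3205 = -0.216
  y_3 = 0.0813 - 0.05*1.3004 = 0.0163
Step 4: grad_x = 2*5*-0.216 = -2.1603, grad_y = 2*8*0.0163 = 0.2601
  x_4 = -0.216 - 0.05*-2.1603 = -0.108
  y_4 = 0.0163 - 0.05*0.2601 = 0.0033
Step 5: grad_x = 2*5*-0.108 = -1.0801, grad_y = 2*8*0.0033 = 0.052
  x_5 = -0.108 - 0.05*-1.0801 = -0.054
  y_5 = 0.0033 - 0.05*0.052 = 0.0007
f(-0.054, 0.0007) = 5*(-0.054)^2 + 8*0.0007^2 = 0.0146


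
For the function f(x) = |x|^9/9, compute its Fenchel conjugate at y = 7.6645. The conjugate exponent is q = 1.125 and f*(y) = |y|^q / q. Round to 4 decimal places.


The conjugate exponent q satisfies 1/p + 1/q = 1.
p = 9, so q = 9/(9 - 1) = 1.125
|y|^q = 7.6645^1.125 = 9.8865
f*(7.6645) = 9.8865 / 1.125 = 8.788


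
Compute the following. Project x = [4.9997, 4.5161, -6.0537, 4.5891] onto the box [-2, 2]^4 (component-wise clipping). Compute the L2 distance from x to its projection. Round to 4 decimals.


Project each component onto [-2, 2].
clip(4.9997) = 2.0, clip(4.5161) = 2.0, clip(-6.0537) = -2.0, clip(4.5891) = 2.0
Projection = [2.0, 2.0, -2.0, 2.0]
Squared diffs: [8.9982, 6.3308, 16.4325, 6.7034]
Distance = sqrt(38.4649) = 6.202


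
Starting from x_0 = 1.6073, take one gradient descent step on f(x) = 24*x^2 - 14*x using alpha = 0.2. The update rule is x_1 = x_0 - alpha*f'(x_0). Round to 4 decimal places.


We compute the gradient at x_0 and apply the update.
f'(x) = 48*x - 14
f'(1.6073) = 48*1.6073 - 14 = 63.1504
x_1 = 1.6073 - 0.2*63.1504 = -11.0228


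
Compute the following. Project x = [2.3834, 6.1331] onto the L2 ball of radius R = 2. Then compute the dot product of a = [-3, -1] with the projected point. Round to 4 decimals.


Step 1: Compute ||x|| (intermediates to 6 decimals).
||x|| = sqrt(2.3834^2 + 6.1331^2) = 6.579932
Step 2: Project.
Since ||x|| > R, scale = R/||x|| = 2/6.579932 = 0.303955, proj(x) = scale * x
proj(x) = [0.724446, 1.864186]
Step 3: Dot product.
a^T * proj(x) = -3*0.724446 - 1*1.864186 = -4.0375
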